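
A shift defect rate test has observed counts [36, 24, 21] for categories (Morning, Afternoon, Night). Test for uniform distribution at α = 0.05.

Expected = 27 each. χ² = Σ(O-E)²/E = 4.667. df = 2, critical value = 5.991. Fail to reject H₀.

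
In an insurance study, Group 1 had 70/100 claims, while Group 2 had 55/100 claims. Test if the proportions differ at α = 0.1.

p̂₁ = 0.7, p̂₂ = 0.55, pooled p̂ = 0.625. z = 2.191. Critical: ±1.645. Reject H₀.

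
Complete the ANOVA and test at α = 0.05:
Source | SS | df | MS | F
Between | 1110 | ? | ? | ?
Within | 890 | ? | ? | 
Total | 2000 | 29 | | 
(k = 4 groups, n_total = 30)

df_between = 3, df_within = 26. MS_between = 370.0, MS_within = 34.23. F = 10.809, F_crit ≈ 2.975. Reject H₀.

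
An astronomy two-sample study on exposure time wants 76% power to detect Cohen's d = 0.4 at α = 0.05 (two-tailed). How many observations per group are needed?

z_{α/2} = 1.96, z_β = Φ⁻¹(0.76) = 0.706. For small effect (d = 0.4): n per group = 2(z_{α/2} + z_β)²/d² = 2(1.96 + 0.706)²/0.4² = 88.8 → 89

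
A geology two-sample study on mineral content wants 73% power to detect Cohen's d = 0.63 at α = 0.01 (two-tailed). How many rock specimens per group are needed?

z_{α/2} = 2.576, z_β = Φ⁻¹(0.73) = 0.613. For medium effect (d = 0.63): n per group = 2(z_{α/2} + z_β)²/d² = 2(2.576 + 0.613)²/0.63² = 51.2 → 52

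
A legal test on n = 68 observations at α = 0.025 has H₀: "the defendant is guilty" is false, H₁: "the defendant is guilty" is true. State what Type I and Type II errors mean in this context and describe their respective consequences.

Type I (false positive): concluding that the defendant is guilty when it is not — convicting an innocent person. Type II (false negative): failing to conclude that the defendant is guilty when it is — acquitting a guilty person. Which is costlier depends on domain priorities and is a judgement call rather than a statistical fact.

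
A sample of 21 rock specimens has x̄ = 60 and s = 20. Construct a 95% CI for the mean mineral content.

CI = x̄ ± t*(s/√n) = 60 ± 2.086(20/√21) = (50.9, 69.1)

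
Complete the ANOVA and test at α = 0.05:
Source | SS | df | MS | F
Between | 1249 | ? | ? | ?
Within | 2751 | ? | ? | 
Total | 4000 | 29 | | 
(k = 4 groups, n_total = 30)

df_between = 3, df_within = 26. MS_between = 416.33, MS_within = 105.81. F = 3.935, F_crit ≈ 2.975. Reject H₀.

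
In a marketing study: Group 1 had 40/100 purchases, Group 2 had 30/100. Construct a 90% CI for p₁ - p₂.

p̂₁ = 0.4, p̂₂ = 0.3. Difference = 0.1. CI = (-0.01, 0.21)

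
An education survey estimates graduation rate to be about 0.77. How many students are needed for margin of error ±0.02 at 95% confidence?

n = z²p(1-p)/E² = 1.96²×0.77×0.23/0.02² = 1700.9 → n = 1701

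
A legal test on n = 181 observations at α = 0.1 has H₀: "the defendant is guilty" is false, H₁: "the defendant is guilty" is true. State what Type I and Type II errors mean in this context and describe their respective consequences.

Type I (false positive): concluding that the defendant is guilty when it is not — convicting an innocent person. Type II (false negative): failing to conclude that the defendant is guilty when it is — acquitting a guilty person. Which is costlier depends on domain priorities and is a judgement call rather than a statistical fact.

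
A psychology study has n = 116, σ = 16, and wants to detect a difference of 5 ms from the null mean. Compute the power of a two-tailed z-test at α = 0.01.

SE = σ/√n = 16/√116 = 1.486. Non-centrality λ = d/SE = 5/1.486 = 3.366. Power ≈ Φ(λ - z_{α/2}) = Φ(3.366 - 2.576) = Φ(0.79) = 0.785.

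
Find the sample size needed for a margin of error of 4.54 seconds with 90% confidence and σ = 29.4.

n = (z*σ/E)² = (1.645×29.4/4.54)² = 113.5 → n = 114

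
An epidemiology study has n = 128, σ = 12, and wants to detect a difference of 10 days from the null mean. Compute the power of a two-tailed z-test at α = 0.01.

SE = σ/√n = 12/√128 = 1.061. Non-centrality λ = d/SE = 10/1.061 = 9.428. Power ≈ Φ(λ - z_{α/2}) = Φ(9.428 - 2.576) = Φ(6.852) = 1.0.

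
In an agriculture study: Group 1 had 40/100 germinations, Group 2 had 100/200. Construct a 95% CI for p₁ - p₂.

p̂₁ = 0.4, p̂₂ = 0.5. Difference = -0.1. CI = (-0.218, 0.018)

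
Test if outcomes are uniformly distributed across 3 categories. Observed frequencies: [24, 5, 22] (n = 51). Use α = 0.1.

Expected = 17 each. χ² = Σ(O-E)²/E = 12.824. df = 2, critical value = 4.605. Reject H₀.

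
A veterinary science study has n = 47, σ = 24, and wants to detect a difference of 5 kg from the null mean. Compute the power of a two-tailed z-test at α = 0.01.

SE = σ/√n = 24/√47 = 3.501. Non-centrality λ = d/SE = 5/3.501 = 1.428. Power ≈ Φ(λ - z_{α/2}) = Φ(1.428 - 2.576) = Φ(-1.148) = 0.126.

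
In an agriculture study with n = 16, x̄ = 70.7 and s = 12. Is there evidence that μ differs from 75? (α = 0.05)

t = (x̄ - μ₀)/(s/√n) = (70.7 - 75)/(12/√16) = -1.433. df = 15, critical t = ±2.131. Fail to reject H₀.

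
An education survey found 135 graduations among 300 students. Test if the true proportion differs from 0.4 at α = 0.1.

p̂ = 0.45, p₀ = 0.4. z = (p̂ - p₀)/√(p₀(1-p₀)/n) = 1.768. Critical: ±1.645. Reject H₀.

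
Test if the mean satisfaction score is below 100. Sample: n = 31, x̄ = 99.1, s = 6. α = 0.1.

t = (99.1 - 100)/(6/√31) = -0.835, df = 30. Critical t = -1.31. Fail to reject H₀.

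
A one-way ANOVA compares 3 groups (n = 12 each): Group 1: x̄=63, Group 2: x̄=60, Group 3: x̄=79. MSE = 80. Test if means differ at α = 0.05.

Grand mean = 67.33. SS_between = 2504.0, MS_between = 1252.0. F = 15.65, F_crit ≈ 3.285. Reject H₀.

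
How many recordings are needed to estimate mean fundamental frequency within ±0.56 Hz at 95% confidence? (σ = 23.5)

n = (z*σ/E)² = (1.96×23.5/0.56)² = 6765.1 → n = 6766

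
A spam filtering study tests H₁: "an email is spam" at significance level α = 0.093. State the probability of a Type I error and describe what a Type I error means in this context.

P(Type I error) = α = 0.093. A Type I error is rejecting H₀ when H₀ is actually true (false positive) — here, concluding that an email is spam when in fact this is not the case. Consequence: a legitimate email is sent to the spam folder and the user misses it.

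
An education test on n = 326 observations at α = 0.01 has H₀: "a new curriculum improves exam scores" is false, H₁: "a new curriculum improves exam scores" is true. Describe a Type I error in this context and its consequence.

Type I error: rejecting H₀ when it is true — concluding that a new curriculum improves exam scores when in fact it is not. Consequence: adopting a curriculum that gives no real benefit — disruption for nothing.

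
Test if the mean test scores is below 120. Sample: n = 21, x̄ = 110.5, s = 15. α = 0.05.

t = (110.5 - 120)/(15/√21) = -2.902, df = 20. Critical t = -1.725. Reject H₀.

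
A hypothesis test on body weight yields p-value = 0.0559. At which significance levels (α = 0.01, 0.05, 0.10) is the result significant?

p = 0.0559. Significant at: α = 0.1.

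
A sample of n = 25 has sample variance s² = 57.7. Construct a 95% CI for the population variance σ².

df = 24. χ²_{0.025} = 39.364, χ²_{0.975} = 12.401. CI for σ² = ((n-1)s²/χ²_{α/2}, (n-1)s²/χ²_{1-α/2}) = (24·57.7/39.364, 24·57.7/12.401) = (35.18, 111.67)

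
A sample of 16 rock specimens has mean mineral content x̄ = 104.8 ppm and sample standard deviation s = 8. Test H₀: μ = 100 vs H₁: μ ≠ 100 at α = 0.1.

t = (x̄ - μ₀)/(s/√n) = (104.8 - 100)/(8/√16) = 2.4. df = 15, critical t = ±1.753. Reject H₀.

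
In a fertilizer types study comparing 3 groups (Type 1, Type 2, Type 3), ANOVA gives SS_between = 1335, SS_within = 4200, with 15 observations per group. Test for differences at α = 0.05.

df_between = 2, df_within = 42. F = MS_between/MS_within = 667.5/100.0 = 6.675. F_crit ≈ 3.22. Reject H₀. At least one mean differs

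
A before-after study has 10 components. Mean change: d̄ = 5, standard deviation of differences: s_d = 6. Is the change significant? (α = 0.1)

t = d̄/(s_d/√n) = 5/(6/√10) = 2.635. df = 9, critical t = ±1.833. Reject H₀.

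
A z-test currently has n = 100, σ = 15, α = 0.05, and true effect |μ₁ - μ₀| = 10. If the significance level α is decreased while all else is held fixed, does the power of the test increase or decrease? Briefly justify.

Power decreases: a smaller α raises the critical value, so less of the H₁ sampling distribution falls in the rejection region.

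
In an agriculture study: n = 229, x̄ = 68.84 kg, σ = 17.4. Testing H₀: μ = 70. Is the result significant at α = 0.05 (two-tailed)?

z = (68.84 - 70)/(17.4/√229) = -1.009. Since |z| ≤ 1.96, not significant at α = 0.05.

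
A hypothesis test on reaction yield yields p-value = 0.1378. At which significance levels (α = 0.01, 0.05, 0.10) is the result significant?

p = 0.1378. Not significant at any of the given levels.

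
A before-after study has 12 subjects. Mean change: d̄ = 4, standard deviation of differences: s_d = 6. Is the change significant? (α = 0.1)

t = d̄/(s_d/√n) = 4/(6/√12) = 2.309. df = 11, critical t = ±1.796. Reject H₀.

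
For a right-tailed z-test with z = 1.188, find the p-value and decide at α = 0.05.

p = P(Z > 1.188) = 1 - Φ(1.188) ≈ 0.1174. Since p ≥ 0.05, fail to reject H₀ (not significant) at α = 0.05.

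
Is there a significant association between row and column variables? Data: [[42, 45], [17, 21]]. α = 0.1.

χ² = 0.133. df = 1, critical = 2.706. Fail to reject H₀. No evidence of dependence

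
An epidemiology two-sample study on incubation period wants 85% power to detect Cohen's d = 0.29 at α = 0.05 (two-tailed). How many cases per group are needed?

z_{α/2} = 1.96, z_β = Φ⁻¹(0.85) = 1.036. For small effect (d = 0.29): n per group = 2(z_{α/2} + z_β)²/d² = 2(1.96 + 1.036)²/0.29² = 213.5 → 214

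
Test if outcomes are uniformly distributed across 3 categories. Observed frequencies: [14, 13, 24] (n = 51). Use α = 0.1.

Expected = 17 each. χ² = Σ(O-E)²/E = 4.353. df = 2, critical value = 4.605. Fail to reject H₀.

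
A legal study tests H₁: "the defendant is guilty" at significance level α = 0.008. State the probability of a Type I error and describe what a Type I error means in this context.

P(Type I error) = α = 0.008. A Type I error is rejecting H₀ when H₀ is actually true (false positive) — here, concluding that the defendant is guilty when in fact this is not the case. Consequence: convicting an innocent person.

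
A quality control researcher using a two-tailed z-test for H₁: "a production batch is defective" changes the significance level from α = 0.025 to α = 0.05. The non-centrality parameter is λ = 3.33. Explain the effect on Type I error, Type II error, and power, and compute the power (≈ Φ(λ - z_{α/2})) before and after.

Increasing α from 0.025 to 0.05:
• Type I error rate increases (α is the Type I rate by definition).
• Critical value moves from z_{α/2} = 2.241 to 1.96, so power = Φ(λ - z_{α/2}) goes from Φ(3.33 - 2.241) = 0.862 to Φ(3.33 - 1.96) = 0.915.
• Type II error rate β = 1 - power therefore decreases (0.138 → 0.085).
Appropriate when false negatives are costly — here, shipping a defective batch — faulty products reach customers.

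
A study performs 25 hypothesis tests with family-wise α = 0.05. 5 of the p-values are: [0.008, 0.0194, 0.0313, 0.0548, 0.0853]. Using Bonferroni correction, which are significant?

Bonferroni α = 0.05/25 = 0.002. None of the given p-values are significant.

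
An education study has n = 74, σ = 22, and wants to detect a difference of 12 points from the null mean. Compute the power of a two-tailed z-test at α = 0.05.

SE = σ/√n = 22/√74 = 2.557. Non-centrality λ = d/SE = 12/2.557 = 4.692. Power ≈ Φ(λ - z_{α/2}) = Φ(4.692 - 1.96) = Φ(2.732) = 0.997.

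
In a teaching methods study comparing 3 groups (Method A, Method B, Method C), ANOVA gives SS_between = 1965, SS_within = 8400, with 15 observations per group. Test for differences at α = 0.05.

df_between = 2, df_within = 42. F = MS_between/MS_within = 982.5/200.0 = 4.912. F_crit ≈ 3.22. Reject H₀. At least one mean differs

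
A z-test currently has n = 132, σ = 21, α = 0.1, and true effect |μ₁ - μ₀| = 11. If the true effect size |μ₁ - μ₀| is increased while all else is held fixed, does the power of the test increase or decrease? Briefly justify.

Power increases: a larger true effect increases the non-centrality λ = |μ₁ - μ₀|/(σ/√n).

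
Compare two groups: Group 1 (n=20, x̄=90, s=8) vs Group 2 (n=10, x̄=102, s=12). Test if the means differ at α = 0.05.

Pooled sp = 9.47. t = -3.271, df = 28. Critical t = ±2.048. Reject H₀.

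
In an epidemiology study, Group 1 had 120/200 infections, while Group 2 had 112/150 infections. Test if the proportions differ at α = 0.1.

p̂₁ = 0.6, p̂₂ = 0.747, pooled p̂ = 0.663. z = -2.872. Critical: ±1.645. Reject H₀.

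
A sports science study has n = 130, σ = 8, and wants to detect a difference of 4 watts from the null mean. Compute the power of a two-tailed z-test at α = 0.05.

SE = σ/√n = 8/√130 = 0.702. Non-centrality λ = d/SE = 4/0.702 = 5.701. Power ≈ Φ(λ - z_{α/2}) = Φ(5.701 - 1.96) = Φ(3.741) = 1.0.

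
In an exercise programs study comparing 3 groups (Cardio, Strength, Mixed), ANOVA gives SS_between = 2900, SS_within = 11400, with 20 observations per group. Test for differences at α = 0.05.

df_between = 2, df_within = 57. F = MS_between/MS_within = 1450.0/200.0 = 7.25. F_crit ≈ 3.159. Reject H₀. At least one mean differs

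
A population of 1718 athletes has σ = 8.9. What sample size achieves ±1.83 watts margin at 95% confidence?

Without FPC: n₀ = (1.96×8.9/1.83)² = 90.864. With FPC: n = n₀N/(n₀+N-1) = 86.3 → n = 87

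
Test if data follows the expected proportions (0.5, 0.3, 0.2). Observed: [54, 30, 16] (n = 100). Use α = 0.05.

Expected: [50.0, 30.0, 20.0]. χ² = 1.12. df = 2, critical = 5.991. Fail to reject H₀.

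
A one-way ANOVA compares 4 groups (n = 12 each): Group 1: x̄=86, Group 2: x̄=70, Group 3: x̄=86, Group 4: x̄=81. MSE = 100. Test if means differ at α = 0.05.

Grand mean = 80.75. SS_between = 2049.0, MS_between = 683.0. F = 6.83, F_crit ≈ 2.816. Reject H₀.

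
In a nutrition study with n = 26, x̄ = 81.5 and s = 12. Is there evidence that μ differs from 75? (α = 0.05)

t = (x̄ - μ₀)/(s/√n) = (81.5 - 75)/(12/√26) = 2.762. df = 25, critical t = ±2.06. Reject H₀.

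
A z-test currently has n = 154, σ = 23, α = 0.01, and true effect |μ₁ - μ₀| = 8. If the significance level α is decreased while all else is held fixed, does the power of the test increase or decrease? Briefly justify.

Power decreases: a smaller α raises the critical value, so less of the H₁ sampling distribution falls in the rejection region.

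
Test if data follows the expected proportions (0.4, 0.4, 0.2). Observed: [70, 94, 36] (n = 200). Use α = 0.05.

Expected: [80.0, 80.0, 40.0]. χ² = 4.1. df = 2, critical = 5.991. Fail to reject H₀.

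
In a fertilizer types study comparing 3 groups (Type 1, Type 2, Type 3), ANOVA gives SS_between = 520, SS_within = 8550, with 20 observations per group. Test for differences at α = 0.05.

df_between = 2, df_within = 57. F = MS_between/MS_within = 260.0/150.0 = 1.733. F_crit ≈ 3.159. Fail to reject H₀.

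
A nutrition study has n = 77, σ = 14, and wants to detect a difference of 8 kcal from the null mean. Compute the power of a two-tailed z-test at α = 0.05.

SE = σ/√n = 14/√77 = 1.595. Non-centrality λ = d/SE = 8/1.595 = 5.014. Power ≈ Φ(λ - z_{α/2}) = Φ(5.014 - 1.96) = Φ(3.054) = 0.999.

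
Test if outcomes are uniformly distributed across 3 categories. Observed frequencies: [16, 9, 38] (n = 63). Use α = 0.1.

Expected = 21 each. χ² = Σ(O-E)²/E = 21.81. df = 2, critical value = 4.605. Reject H₀.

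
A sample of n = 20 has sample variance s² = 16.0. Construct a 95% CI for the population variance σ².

df = 19. χ²_{0.025} = 32.852, χ²_{0.975} = 8.907. CI for σ² = ((n-1)s²/χ²_{α/2}, (n-1)s²/χ²_{1-α/2}) = (19·16.0/32.852, 19·16.0/8.907) = (9.25, 34.13)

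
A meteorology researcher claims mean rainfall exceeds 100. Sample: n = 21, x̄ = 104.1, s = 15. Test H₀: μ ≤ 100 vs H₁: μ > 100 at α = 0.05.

t = (104.1 - 100)/(15/√21) = 1.253, df = 20. Critical t = 1.725. Fail to reject H₀.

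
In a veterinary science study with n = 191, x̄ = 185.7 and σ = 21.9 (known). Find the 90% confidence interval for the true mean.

CI = x̄ ± z*(σ/√n) = 185.7 ± 1.645(21.9/√191) = 185.7 ± 2.61 = (183.09, 188.31)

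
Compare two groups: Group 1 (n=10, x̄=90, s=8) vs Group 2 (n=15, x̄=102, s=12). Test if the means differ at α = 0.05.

Pooled sp = 10.62. t = -2.769, df = 23. Critical t = ±2.069. Reject H₀.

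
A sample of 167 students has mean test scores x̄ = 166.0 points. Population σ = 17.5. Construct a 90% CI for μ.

CI = x̄ ± z*(σ/√n) = 166.0 ± 1.645(17.5/√167) = 166.0 ± 2.23 = (163.77, 168.23)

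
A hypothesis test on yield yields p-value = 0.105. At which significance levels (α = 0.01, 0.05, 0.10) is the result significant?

p = 0.105. Not significant at any of the given levels.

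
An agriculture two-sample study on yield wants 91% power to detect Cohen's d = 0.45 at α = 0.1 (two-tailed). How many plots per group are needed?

z_{α/2} = 1.645, z_β = Φ⁻¹(0.91) = 1.341. For small effect (d = 0.45): n per group = 2(z_{α/2} + z_β)²/d² = 2(1.645 + 1.341)²/0.45² = 88.1 → 89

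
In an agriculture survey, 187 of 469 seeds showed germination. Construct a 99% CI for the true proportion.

p̂ = 0.399. CI = p̂ ± z*√(p̂(1-p̂)/n) = (0.34, 0.457)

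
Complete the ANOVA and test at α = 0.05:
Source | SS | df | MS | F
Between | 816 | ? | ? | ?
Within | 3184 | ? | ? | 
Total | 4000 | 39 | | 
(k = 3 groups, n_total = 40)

df_between = 2, df_within = 37. MS_between = 408.0, MS_within = 86.05. F = 4.741, F_crit ≈ 3.252. Reject H₀.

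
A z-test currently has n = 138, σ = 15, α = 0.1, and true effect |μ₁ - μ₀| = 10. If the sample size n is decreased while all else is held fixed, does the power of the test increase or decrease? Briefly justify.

Power decreases: a smaller n inflates the standard error σ/√n, pulling the sampling distribution under H₁ back toward the critical value.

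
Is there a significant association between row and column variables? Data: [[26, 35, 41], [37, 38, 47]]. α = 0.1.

χ² = 0.673. df = 2, critical = 4.605. Fail to reject H₀. No evidence of dependence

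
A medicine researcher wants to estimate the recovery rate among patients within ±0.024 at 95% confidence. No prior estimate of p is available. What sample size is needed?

Conservative approach: use p = 0.5 (maximizes p(1-p) = 0.25). n = z²(0.25)/E² = 1.96²×0.25/0.024² = 1667.4 → n = 1668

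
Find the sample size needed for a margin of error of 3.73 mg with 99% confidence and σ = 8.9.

n = (z*σ/E)² = (2.576×8.9/3.73)² = 37.8 → n = 38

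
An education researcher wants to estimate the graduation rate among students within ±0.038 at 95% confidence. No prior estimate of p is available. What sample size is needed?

Conservative approach: use p = 0.5 (maximizes p(1-p) = 0.25). n = z²(0.25)/E² = 1.96²×0.25/0.038² = 665.1 → n = 666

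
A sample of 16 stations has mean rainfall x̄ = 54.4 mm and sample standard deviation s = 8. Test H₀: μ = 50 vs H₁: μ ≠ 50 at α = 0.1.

t = (x̄ - μ₀)/(s/√n) = (54.4 - 50)/(8/√16) = 2.2. df = 15, critical t = ±1.753. Reject H₀.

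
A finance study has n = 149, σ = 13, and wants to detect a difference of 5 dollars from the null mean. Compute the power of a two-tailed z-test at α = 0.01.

SE = σ/√n = 13/√149 = 1.065. Non-centrality λ = d/SE = 5/1.065 = 4.695. Power ≈ Φ(λ - z_{α/2}) = Φ(4.695 - 2.576) = Φ(2.119) = 0.983.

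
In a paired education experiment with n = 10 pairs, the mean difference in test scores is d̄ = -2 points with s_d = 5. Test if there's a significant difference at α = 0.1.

t = d̄/(s_d/√n) = -2/(5/√10) = -1.265. df = 9, critical t = ±1.833. Fail to reject H₀.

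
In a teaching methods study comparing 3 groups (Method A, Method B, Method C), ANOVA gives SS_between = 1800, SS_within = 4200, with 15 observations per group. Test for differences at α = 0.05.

df_between = 2, df_within = 42. F = MS_between/MS_within = 900.0/100.0 = 9.0. F_crit ≈ 3.22. Reject H₀. At least one mean differs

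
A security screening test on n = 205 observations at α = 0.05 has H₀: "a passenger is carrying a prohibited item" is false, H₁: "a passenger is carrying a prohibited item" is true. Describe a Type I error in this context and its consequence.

Type I error: rejecting H₀ when it is true — concluding that a passenger is carrying a prohibited item when in fact it is not. Consequence: detaining an innocent passenger — delay and inconvenience.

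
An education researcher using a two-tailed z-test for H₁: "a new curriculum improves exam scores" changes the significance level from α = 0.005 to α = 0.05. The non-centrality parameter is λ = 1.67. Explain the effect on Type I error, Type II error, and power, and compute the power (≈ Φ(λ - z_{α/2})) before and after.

Increasing α from 0.005 to 0.05:
• Type I error rate increases (α is the Type I rate by definition).
• Critical value moves from z_{α/2} = 2.807 to 1.96, so power = Φ(λ - z_{α/2}) goes from Φ(1.67 - 2.807) = 0.128 to Φ(1.67 - 1.96) = 0.386.
• Type II error rate β = 1 - power therefore decreases (0.872 → 0.614).
Appropriate when false negatives are costly — here, keeping the old curriculum when the new one would have helped students.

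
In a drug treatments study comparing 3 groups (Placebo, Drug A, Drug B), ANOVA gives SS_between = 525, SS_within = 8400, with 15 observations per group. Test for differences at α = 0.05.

df_between = 2, df_within = 42. F = MS_between/MS_within = 262.5/200.0 = 1.312. F_crit ≈ 3.22. Fail to reject H₀.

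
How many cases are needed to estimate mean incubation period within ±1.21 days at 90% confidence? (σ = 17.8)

n = (z*σ/E)² = (1.645×17.8/1.21)² = 585.6 → n = 586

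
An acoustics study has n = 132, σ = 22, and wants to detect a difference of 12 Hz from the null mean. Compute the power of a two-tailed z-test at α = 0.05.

SE = σ/√n = 22/√132 = 1.915. Non-centrality λ = d/SE = 12/1.915 = 6.267. Power ≈ Φ(λ - z_{α/2}) = Φ(6.267 - 1.96) = Φ(4.307) = 1.0.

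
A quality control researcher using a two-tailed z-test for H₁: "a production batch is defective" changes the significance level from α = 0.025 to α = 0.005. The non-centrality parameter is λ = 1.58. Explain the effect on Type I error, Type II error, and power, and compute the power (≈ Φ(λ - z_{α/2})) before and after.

Decreasing α from 0.025 to 0.005:
• Type I error rate decreases (α is the Type I rate by definition).
• Critical value moves from z_{α/2} = 2.241 to 2.807, so power = Φ(λ - z_{α/2}) goes from Φ(1.58 - 2.241) = 0.254 to Φ(1.58 - 2.807) = 0.11.
• Type II error rate β = 1 - power therefore increases (0.746 → 0.89).
Appropriate when false positives are costly — here, scrapping a good batch — wasted material and cost for no reason.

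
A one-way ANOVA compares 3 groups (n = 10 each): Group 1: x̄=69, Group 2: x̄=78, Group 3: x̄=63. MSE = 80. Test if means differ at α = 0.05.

Grand mean = 70.0. SS_between = 1140.0, MS_between = 570.0. F = 7.125, F_crit ≈ 3.354. Reject H₀.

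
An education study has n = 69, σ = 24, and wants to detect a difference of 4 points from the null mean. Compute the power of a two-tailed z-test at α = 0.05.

SE = σ/√n = 24/√69 = 2.889. Non-centrality λ = d/SE = 4/2.889 = 1.384. Power ≈ Φ(λ - z_{α/2}) = Φ(1.384 - 1.96) = Φ(-0.576) = 0.282.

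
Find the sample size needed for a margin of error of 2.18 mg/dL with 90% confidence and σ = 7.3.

n = (z*σ/E)² = (1.645×7.3/2.18)² = 30.3 → n = 31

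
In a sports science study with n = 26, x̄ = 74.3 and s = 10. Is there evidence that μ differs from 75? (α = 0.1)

t = (x̄ - μ₀)/(s/√n) = (74.3 - 75)/(10/√26) = -0.357. df = 25, critical t = ±1.708. Fail to reject H₀.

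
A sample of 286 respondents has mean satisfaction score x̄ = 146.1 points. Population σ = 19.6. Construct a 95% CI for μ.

CI = x̄ ± z*(σ/√n) = 146.1 ± 1.96(19.6/√286) = 146.1 ± 2.27 = (143.83, 148.37)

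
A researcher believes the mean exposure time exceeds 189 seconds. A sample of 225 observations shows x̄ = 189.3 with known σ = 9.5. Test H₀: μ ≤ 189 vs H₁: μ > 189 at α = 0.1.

z = 0.474. Critical value: 1.28. Fail to reject H₀.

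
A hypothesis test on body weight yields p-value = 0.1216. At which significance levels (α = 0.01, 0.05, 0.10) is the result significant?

p = 0.1216. Not significant at any of the given levels.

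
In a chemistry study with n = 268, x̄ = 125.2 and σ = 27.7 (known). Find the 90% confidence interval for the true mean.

CI = x̄ ± z*(σ/√n) = 125.2 ± 1.645(27.7/√268) = 125.2 ± 2.78 = (122.42, 127.98)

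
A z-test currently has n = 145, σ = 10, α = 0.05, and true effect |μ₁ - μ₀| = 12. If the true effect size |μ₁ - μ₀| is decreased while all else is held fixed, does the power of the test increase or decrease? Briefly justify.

Power decreases: a smaller true effect decreases the non-centrality λ = |μ₁ - μ₀|/(σ/√n).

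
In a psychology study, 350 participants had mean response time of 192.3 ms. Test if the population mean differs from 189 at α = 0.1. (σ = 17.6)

z = (x̄ - μ₀)/(σ/√n) = (192.3 - 189)/(17.6/√350) = 3.508. Critical value: ±1.645. Since |3.508| > 1.645, Reject H₀.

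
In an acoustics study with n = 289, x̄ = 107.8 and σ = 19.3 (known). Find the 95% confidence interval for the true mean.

CI = x̄ ± z*(σ/√n) = 107.8 ± 1.96(19.3/√289) = 107.8 ± 2.23 = (105.57, 110.03)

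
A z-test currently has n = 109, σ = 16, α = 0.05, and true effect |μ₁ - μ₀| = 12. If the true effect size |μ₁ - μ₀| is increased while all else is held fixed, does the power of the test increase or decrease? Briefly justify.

Power increases: a larger true effect increases the non-centrality λ = |μ₁ - μ₀|/(σ/√n).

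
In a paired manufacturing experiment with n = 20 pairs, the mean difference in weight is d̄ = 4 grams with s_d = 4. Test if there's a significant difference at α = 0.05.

t = d̄/(s_d/√n) = 4/(4/√20) = 4.472. df = 19, critical t = ±2.093. Reject H₀.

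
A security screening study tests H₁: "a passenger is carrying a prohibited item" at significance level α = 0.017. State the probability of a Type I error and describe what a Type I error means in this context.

P(Type I error) = α = 0.017. A Type I error is rejecting H₀ when H₀ is actually true (false positive) — here, concluding that a passenger is carrying a prohibited item when in fact this is not the case. Consequence: detaining an innocent passenger — delay and inconvenience.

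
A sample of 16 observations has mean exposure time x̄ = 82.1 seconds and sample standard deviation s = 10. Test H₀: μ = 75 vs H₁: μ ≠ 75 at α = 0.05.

t = (x̄ - μ₀)/(s/√n) = (82.1 - 75)/(10/√16) = 2.84. df = 15, critical t = ±2.131. Reject H₀.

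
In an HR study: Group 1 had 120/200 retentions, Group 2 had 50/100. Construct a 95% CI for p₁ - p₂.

p̂₁ = 0.6, p̂₂ = 0.5. Difference = 0.1. CI = (-0.019, 0.219)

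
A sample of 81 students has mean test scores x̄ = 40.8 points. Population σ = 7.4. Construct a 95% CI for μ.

CI = x̄ ± z*(σ/√n) = 40.8 ± 1.96(7.4/√81) = 40.8 ± 1.61 = (39.19, 42.41)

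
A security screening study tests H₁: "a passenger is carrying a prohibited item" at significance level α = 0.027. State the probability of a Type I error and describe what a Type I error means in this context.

P(Type I error) = α = 0.027. A Type I error is rejecting H₀ when H₀ is actually true (false positive) — here, concluding that a passenger is carrying a prohibited item when in fact this is not the case. Consequence: detaining an innocent passenger — delay and inconvenience.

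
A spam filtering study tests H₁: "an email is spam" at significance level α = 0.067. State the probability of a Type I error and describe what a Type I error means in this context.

P(Type I error) = α = 0.067. A Type I error is rejecting H₀ when H₀ is actually true (false positive) — here, concluding that an email is spam when in fact this is not the case. Consequence: a legitimate email is sent to the spam folder and the user misses it.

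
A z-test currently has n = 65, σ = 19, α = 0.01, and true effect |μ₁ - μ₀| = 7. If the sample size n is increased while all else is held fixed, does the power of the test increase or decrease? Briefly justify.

Power increases: a larger n shrinks the standard error σ/√n, moving the sampling distribution under H₁ further from the critical value.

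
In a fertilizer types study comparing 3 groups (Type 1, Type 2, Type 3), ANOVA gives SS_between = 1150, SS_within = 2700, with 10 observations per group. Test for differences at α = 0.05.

df_between = 2, df_within = 27. F = MS_between/MS_within = 575.0/100.0 = 5.75. F_crit ≈ 3.354. Reject H₀. At least one mean differs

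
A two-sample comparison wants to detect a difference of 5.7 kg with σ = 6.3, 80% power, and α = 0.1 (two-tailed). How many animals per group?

n per group = 2(z_α/2 + z_β)²σ²/d² = 2×(1.645 + 0.84)²×6.3²/5.7² = 15.1 → n = 16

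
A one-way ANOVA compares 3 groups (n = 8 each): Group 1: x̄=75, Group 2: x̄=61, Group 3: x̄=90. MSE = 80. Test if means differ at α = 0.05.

Grand mean = 75.33. SS_between = 3365.33, MS_between = 1682.67. F = 21.033, F_crit ≈ 3.467. Reject H₀.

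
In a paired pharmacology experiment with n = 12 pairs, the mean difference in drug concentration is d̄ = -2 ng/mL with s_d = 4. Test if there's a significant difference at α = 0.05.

t = d̄/(s_d/√n) = -2/(4/√12) = -1.732. df = 11, critical t = ±2.201. Fail to reject H₀.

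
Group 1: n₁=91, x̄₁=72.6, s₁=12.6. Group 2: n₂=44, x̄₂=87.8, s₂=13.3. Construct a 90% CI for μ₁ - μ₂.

Difference = -15.2. SE = √(12.6²/91 + 13.3²/44) = 2.401. CI = (-19.15, -11.25)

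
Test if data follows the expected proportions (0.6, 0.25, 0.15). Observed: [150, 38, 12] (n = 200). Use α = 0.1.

Expected: [120.0, 50.0, 30.0]. χ² = 21.18. df = 2, critical = 4.605. Reject H₀.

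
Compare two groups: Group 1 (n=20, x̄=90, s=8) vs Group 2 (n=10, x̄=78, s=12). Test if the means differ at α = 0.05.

Pooled sp = 9.47. t = 3.271, df = 28. Critical t = ±2.048. Reject H₀.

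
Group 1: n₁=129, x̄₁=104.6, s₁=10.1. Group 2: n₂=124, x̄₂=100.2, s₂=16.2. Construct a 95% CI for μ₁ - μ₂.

Difference = 4.4. SE = √(10.1²/129 + 16.2²/124) = 1.705. CI = (1.06, 7.74)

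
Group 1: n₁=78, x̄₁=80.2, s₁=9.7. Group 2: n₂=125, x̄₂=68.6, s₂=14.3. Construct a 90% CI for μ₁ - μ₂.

Difference = 11.6. SE = √(9.7²/78 + 14.3²/125) = 1.686. CI = (8.83, 14.37)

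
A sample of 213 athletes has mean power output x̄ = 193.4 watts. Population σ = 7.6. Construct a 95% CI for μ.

CI = x̄ ± z*(σ/√n) = 193.4 ± 1.96(7.6/√213) = 193.4 ± 1.02 = (192.38, 194.42)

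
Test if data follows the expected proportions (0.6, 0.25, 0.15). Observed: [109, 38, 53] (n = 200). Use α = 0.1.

Expected: [120.0, 50.0, 30.0]. χ² = 21.522. df = 2, critical = 4.605. Reject H₀.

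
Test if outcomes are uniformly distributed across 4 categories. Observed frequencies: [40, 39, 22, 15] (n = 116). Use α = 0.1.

Expected = 29 each. χ² = Σ(O-E)²/E = 16.069. df = 3, critical value = 6.251. Reject H₀.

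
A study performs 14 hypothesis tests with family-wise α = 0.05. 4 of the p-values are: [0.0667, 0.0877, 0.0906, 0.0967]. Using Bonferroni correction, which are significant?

Bonferroni α = 0.05/14 = 0.00357. None of the given p-values are significant.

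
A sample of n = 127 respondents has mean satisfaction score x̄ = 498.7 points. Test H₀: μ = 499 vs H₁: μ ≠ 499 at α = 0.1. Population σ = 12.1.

z = (x̄ - μ₀)/(σ/√n) = (498.7 - 499)/(12.1/√127) = -0.279. Critical value: ±1.645. Since |-0.279| ≤ 1.645, Fail to reject H₀.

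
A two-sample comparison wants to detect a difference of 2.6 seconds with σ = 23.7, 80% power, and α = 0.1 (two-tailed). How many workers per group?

n per group = 2(z_α/2 + z_β)²σ²/d² = 2×(1.645 + 0.84)²×23.7²/2.6² = 1026.2 → n = 1027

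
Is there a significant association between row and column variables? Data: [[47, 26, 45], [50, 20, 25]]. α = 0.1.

χ² = 4.155. df = 2, critical = 4.605. Fail to reject H₀. No evidence of dependence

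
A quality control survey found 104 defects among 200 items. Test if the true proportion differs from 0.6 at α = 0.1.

p̂ = 0.52, p₀ = 0.6. z = (p̂ - p₀)/√(p₀(1-p₀)/n) = -2.309. Critical: ±1.645. Reject H₀.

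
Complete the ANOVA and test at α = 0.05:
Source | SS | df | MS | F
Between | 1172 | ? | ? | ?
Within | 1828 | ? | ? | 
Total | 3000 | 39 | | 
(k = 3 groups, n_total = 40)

df_between = 2, df_within = 37. MS_between = 586.0, MS_within = 49.41. F = 11.861, F_crit ≈ 3.252. Reject H₀.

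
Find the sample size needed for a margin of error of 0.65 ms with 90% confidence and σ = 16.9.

n = (z*σ/E)² = (1.645×16.9/0.65)² = 1829.3 → n = 1830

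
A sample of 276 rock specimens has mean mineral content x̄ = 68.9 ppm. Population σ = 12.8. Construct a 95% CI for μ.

CI = x̄ ± z*(σ/√n) = 68.9 ± 1.96(12.8/√276) = 68.9 ± 1.51 = (67.39, 70.41)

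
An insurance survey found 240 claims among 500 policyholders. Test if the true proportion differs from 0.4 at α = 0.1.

p̂ = 0.48, p₀ = 0.4. z = (p̂ - p₀)/√(p₀(1-p₀)/n) = 3.651. Critical: ±1.645. Reject H₀.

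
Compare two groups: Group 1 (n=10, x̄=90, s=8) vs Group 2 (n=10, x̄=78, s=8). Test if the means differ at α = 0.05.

Pooled sp = 8.0. t = 3.354, df = 18. Critical t = ±2.101. Reject H₀.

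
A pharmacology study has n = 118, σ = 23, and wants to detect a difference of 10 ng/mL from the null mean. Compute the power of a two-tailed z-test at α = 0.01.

SE = σ/√n = 23/√118 = 2.117. Non-centrality λ = d/SE = 10/2.117 = 4.723. Power ≈ Φ(λ - z_{α/2}) = Φ(4.723 - 2.576) = Φ(2.147) = 0.984.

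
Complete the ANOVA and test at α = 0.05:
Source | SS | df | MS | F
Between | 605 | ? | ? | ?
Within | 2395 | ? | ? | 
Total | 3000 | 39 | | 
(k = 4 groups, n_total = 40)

df_between = 3, df_within = 36. MS_between = 201.67, MS_within = 66.53. F = 3.031, F_crit ≈ 2.866. Reject H₀.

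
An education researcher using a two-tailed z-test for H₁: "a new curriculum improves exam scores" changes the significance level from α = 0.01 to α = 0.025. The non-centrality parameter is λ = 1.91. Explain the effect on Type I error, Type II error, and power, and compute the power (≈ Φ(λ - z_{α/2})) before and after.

Increasing α from 0.01 to 0.025:
• Type I error rate increases (α is the Type I rate by definition).
• Critical value moves from z_{α/2} = 2.576 to 2.241, so power = Φ(λ - z_{α/2}) goes from Φ(1.91 - 2.576) = 0.253 to Φ(1.91 - 2.241) = 0.37.
• Type II error rate β = 1 - power therefore decreases (0.747 → 0.63).
Appropriate when false negatives are costly — here, keeping the old curriculum when the new one would have helped students.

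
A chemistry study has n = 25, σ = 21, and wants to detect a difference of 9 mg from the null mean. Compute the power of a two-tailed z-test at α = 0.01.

SE = σ/√n = 21/√25 = 4.2. Non-centrality λ = d/SE = 9/4.2 = 2.143. Power ≈ Φ(λ - z_{α/2}) = Φ(2.143 - 2.576) = Φ(-0.433) = 0.332.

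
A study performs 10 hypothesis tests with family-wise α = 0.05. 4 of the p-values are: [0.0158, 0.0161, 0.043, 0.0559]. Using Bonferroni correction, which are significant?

Bonferroni α = 0.05/10 = 0.005. None of the given p-values are significant.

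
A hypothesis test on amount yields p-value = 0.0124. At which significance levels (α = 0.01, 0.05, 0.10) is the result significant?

p = 0.0124. Significant at: α = 0.05, 0.1.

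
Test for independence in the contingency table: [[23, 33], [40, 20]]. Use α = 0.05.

χ² = 7.647. df = 1, critical = 3.841. Reject H₀. Variables are dependent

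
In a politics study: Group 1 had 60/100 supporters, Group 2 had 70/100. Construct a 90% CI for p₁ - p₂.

p̂₁ = 0.6, p̂₂ = 0.7. Difference = -0.1. CI = (-0.21, 0.01)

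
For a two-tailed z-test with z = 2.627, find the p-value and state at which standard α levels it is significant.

p = 2·P(Z > |2.627|) = 2·(1 - Φ(2.627)) ≈ 0.0086. Significant at α = 0.1; Significant at α = 0.05; Significant at α = 0.01.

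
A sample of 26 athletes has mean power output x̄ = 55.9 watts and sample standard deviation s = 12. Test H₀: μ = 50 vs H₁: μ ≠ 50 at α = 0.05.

t = (x̄ - μ₀)/(s/√n) = (55.9 - 50)/(12/√26) = 2.507. df = 25, critical t = ±2.06. Reject H₀.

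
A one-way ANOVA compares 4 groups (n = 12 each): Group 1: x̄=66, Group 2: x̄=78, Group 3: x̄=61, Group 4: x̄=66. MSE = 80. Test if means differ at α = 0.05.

Grand mean = 67.75. SS_between = 1881.0, MS_between = 627.0. F = 7.838, F_crit ≈ 2.816. Reject H₀.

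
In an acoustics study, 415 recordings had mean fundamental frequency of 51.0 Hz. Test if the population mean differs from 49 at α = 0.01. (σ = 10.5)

z = (x̄ - μ₀)/(σ/√n) = (51.0 - 49)/(10.5/√415) = 3.88. Critical value: ±2.576. Since |3.88| > 2.576, Reject H₀.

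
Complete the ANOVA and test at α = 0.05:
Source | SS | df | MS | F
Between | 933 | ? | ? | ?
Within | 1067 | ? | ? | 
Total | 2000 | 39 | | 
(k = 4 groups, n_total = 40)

df_between = 3, df_within = 36. MS_between = 311.0, MS_within = 29.64. F = 10.493, F_crit ≈ 2.866. Reject H₀.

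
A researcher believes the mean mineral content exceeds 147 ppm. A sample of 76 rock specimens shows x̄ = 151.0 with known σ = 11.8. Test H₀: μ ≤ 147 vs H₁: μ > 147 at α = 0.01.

z = 2.955. Critical value: 2.33. Reject H₀.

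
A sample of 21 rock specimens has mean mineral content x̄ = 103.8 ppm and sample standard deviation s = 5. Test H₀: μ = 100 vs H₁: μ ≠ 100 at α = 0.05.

t = (x̄ - μ₀)/(s/√n) = (103.8 - 100)/(5/√21) = 3.483. df = 20, critical t = ±2.086. Reject H₀.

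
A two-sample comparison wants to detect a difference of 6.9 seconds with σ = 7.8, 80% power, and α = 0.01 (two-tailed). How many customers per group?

n per group = 2(z_α/2 + z_β)²σ²/d² = 2×(2.576 + 0.84)²×7.8²/6.9² = 29.8 → n = 30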